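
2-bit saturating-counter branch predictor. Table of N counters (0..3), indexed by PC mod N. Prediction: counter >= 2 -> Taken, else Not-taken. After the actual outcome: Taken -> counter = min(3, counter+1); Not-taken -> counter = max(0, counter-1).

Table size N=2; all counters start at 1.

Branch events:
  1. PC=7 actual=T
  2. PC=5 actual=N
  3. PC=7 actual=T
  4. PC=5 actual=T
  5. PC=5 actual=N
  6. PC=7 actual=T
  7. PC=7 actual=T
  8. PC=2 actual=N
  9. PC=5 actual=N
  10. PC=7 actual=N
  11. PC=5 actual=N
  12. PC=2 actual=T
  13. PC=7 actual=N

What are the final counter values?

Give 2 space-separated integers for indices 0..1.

Answer: 1 0

Derivation:
Ev 1: PC=7 idx=1 pred=N actual=T -> ctr[1]=2
Ev 2: PC=5 idx=1 pred=T actual=N -> ctr[1]=1
Ev 3: PC=7 idx=1 pred=N actual=T -> ctr[1]=2
Ev 4: PC=5 idx=1 pred=T actual=T -> ctr[1]=3
Ev 5: PC=5 idx=1 pred=T actual=N -> ctr[1]=2
Ev 6: PC=7 idx=1 pred=T actual=T -> ctr[1]=3
Ev 7: PC=7 idx=1 pred=T actual=T -> ctr[1]=3
Ev 8: PC=2 idx=0 pred=N actual=N -> ctr[0]=0
Ev 9: PC=5 idx=1 pred=T actual=N -> ctr[1]=2
Ev 10: PC=7 idx=1 pred=T actual=N -> ctr[1]=1
Ev 11: PC=5 idx=1 pred=N actual=N -> ctr[1]=0
Ev 12: PC=2 idx=0 pred=N actual=T -> ctr[0]=1
Ev 13: PC=7 idx=1 pred=N actual=N -> ctr[1]=0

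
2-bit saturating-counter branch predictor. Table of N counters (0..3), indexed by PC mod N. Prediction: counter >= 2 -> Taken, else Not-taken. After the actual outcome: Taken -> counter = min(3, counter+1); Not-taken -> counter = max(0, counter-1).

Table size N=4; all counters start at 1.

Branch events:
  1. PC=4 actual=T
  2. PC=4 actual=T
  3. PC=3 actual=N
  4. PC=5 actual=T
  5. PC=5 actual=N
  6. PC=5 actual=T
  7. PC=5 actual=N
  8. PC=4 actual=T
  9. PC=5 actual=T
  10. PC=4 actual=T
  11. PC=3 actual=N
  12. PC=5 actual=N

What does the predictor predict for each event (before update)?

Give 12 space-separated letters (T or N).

Answer: N T N N T N T T N T N T

Derivation:
Ev 1: PC=4 idx=0 pred=N actual=T -> ctr[0]=2
Ev 2: PC=4 idx=0 pred=T actual=T -> ctr[0]=3
Ev 3: PC=3 idx=3 pred=N actual=N -> ctr[3]=0
Ev 4: PC=5 idx=1 pred=N actual=T -> ctr[1]=2
Ev 5: PC=5 idx=1 pred=T actual=N -> ctr[1]=1
Ev 6: PC=5 idx=1 pred=N actual=T -> ctr[1]=2
Ev 7: PC=5 idx=1 pred=T actual=N -> ctr[1]=1
Ev 8: PC=4 idx=0 pred=T actual=T -> ctr[0]=3
Ev 9: PC=5 idx=1 pred=N actual=T -> ctr[1]=2
Ev 10: PC=4 idx=0 pred=T actual=T -> ctr[0]=3
Ev 11: PC=3 idx=3 pred=N actual=N -> ctr[3]=0
Ev 12: PC=5 idx=1 pred=T actual=N -> ctr[1]=1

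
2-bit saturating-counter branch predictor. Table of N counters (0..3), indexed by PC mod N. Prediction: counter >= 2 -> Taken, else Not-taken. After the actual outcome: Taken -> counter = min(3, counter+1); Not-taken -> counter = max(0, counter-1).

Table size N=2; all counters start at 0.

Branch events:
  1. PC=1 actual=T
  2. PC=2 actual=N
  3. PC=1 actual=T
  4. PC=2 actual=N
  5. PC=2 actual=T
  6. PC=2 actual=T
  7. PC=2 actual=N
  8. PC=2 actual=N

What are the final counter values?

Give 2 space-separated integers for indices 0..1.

Ev 1: PC=1 idx=1 pred=N actual=T -> ctr[1]=1
Ev 2: PC=2 idx=0 pred=N actual=N -> ctr[0]=0
Ev 3: PC=1 idx=1 pred=N actual=T -> ctr[1]=2
Ev 4: PC=2 idx=0 pred=N actual=N -> ctr[0]=0
Ev 5: PC=2 idx=0 pred=N actual=T -> ctr[0]=1
Ev 6: PC=2 idx=0 pred=N actual=T -> ctr[0]=2
Ev 7: PC=2 idx=0 pred=T actual=N -> ctr[0]=1
Ev 8: PC=2 idx=0 pred=N actual=N -> ctr[0]=0

Answer: 0 2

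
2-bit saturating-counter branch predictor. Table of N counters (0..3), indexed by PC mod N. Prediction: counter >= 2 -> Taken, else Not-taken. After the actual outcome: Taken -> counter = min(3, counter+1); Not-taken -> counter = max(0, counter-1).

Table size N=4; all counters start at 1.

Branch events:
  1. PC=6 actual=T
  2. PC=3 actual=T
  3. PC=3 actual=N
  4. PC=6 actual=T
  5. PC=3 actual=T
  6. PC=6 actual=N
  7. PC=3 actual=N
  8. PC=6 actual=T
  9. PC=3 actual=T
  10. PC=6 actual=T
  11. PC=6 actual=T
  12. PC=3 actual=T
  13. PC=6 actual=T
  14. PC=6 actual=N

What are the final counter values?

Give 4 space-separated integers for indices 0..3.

Answer: 1 1 2 3

Derivation:
Ev 1: PC=6 idx=2 pred=N actual=T -> ctr[2]=2
Ev 2: PC=3 idx=3 pred=N actual=T -> ctr[3]=2
Ev 3: PC=3 idx=3 pred=T actual=N -> ctr[3]=1
Ev 4: PC=6 idx=2 pred=T actual=T -> ctr[2]=3
Ev 5: PC=3 idx=3 pred=N actual=T -> ctr[3]=2
Ev 6: PC=6 idx=2 pred=T actual=N -> ctr[2]=2
Ev 7: PC=3 idx=3 pred=T actual=N -> ctr[3]=1
Ev 8: PC=6 idx=2 pred=T actual=T -> ctr[2]=3
Ev 9: PC=3 idx=3 pred=N actual=T -> ctr[3]=2
Ev 10: PC=6 idx=2 pred=T actual=T -> ctr[2]=3
Ev 11: PC=6 idx=2 pred=T actual=T -> ctr[2]=3
Ev 12: PC=3 idx=3 pred=T actual=T -> ctr[3]=3
Ev 13: PC=6 idx=2 pred=T actual=T -> ctr[2]=3
Ev 14: PC=6 idx=2 pred=T actual=N -> ctr[2]=2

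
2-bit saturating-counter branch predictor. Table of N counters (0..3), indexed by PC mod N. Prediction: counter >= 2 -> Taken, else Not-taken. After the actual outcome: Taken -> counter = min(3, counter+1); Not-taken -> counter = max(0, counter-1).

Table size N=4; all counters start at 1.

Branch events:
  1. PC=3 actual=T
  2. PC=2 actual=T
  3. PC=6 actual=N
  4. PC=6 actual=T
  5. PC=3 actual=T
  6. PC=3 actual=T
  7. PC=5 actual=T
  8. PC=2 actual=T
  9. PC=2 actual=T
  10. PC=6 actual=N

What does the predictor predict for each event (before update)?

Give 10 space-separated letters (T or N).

Answer: N N T N T T N T T T

Derivation:
Ev 1: PC=3 idx=3 pred=N actual=T -> ctr[3]=2
Ev 2: PC=2 idx=2 pred=N actual=T -> ctr[2]=2
Ev 3: PC=6 idx=2 pred=T actual=N -> ctr[2]=1
Ev 4: PC=6 idx=2 pred=N actual=T -> ctr[2]=2
Ev 5: PC=3 idx=3 pred=T actual=T -> ctr[3]=3
Ev 6: PC=3 idx=3 pred=T actual=T -> ctr[3]=3
Ev 7: PC=5 idx=1 pred=N actual=T -> ctr[1]=2
Ev 8: PC=2 idx=2 pred=T actual=T -> ctr[2]=3
Ev 9: PC=2 idx=2 pred=T actual=T -> ctr[2]=3
Ev 10: PC=6 idx=2 pred=T actual=N -> ctr[2]=2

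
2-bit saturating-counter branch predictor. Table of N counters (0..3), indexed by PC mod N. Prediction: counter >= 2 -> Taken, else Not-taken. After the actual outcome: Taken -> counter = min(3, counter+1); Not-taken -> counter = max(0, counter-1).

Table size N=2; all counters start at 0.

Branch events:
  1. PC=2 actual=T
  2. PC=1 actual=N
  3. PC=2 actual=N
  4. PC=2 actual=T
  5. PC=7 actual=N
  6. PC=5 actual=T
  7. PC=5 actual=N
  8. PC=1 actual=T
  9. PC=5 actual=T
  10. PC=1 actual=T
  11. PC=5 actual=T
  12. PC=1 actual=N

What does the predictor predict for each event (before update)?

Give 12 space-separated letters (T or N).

Ev 1: PC=2 idx=0 pred=N actual=T -> ctr[0]=1
Ev 2: PC=1 idx=1 pred=N actual=N -> ctr[1]=0
Ev 3: PC=2 idx=0 pred=N actual=N -> ctr[0]=0
Ev 4: PC=2 idx=0 pred=N actual=T -> ctr[0]=1
Ev 5: PC=7 idx=1 pred=N actual=N -> ctr[1]=0
Ev 6: PC=5 idx=1 pred=N actual=T -> ctr[1]=1
Ev 7: PC=5 idx=1 pred=N actual=N -> ctr[1]=0
Ev 8: PC=1 idx=1 pred=N actual=T -> ctr[1]=1
Ev 9: PC=5 idx=1 pred=N actual=T -> ctr[1]=2
Ev 10: PC=1 idx=1 pred=T actual=T -> ctr[1]=3
Ev 11: PC=5 idx=1 pred=T actual=T -> ctr[1]=3
Ev 12: PC=1 idx=1 pred=T actual=N -> ctr[1]=2

Answer: N N N N N N N N N T T T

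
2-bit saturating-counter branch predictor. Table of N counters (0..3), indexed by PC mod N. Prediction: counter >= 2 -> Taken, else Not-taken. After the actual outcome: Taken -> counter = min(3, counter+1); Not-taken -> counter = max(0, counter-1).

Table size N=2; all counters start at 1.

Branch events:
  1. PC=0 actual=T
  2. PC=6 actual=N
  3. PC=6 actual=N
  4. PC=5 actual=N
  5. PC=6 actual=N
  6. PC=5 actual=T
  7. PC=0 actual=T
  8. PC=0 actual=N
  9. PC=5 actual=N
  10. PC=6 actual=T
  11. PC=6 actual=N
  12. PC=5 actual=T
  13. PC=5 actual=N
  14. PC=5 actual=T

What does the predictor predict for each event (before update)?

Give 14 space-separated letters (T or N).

Answer: N T N N N N N N N N N N N N

Derivation:
Ev 1: PC=0 idx=0 pred=N actual=T -> ctr[0]=2
Ev 2: PC=6 idx=0 pred=T actual=N -> ctr[0]=1
Ev 3: PC=6 idx=0 pred=N actual=N -> ctr[0]=0
Ev 4: PC=5 idx=1 pred=N actual=N -> ctr[1]=0
Ev 5: PC=6 idx=0 pred=N actual=N -> ctr[0]=0
Ev 6: PC=5 idx=1 pred=N actual=T -> ctr[1]=1
Ev 7: PC=0 idx=0 pred=N actual=T -> ctr[0]=1
Ev 8: PC=0 idx=0 pred=N actual=N -> ctr[0]=0
Ev 9: PC=5 idx=1 pred=N actual=N -> ctr[1]=0
Ev 10: PC=6 idx=0 pred=N actual=T -> ctr[0]=1
Ev 11: PC=6 idx=0 pred=N actual=N -> ctr[0]=0
Ev 12: PC=5 idx=1 pred=N actual=T -> ctr[1]=1
Ev 13: PC=5 idx=1 pred=N actual=N -> ctr[1]=0
Ev 14: PC=5 idx=1 pred=N actual=T -> ctr[1]=1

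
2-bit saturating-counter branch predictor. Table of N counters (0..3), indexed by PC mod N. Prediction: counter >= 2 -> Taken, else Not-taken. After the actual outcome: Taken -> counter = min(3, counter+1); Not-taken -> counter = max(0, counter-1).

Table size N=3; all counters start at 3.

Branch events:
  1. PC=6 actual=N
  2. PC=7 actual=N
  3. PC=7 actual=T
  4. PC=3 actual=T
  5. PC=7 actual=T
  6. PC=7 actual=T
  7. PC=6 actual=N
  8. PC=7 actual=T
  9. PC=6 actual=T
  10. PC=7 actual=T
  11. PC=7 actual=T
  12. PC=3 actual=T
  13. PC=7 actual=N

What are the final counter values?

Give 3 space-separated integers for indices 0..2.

Ev 1: PC=6 idx=0 pred=T actual=N -> ctr[0]=2
Ev 2: PC=7 idx=1 pred=T actual=N -> ctr[1]=2
Ev 3: PC=7 idx=1 pred=T actual=T -> ctr[1]=3
Ev 4: PC=3 idx=0 pred=T actual=T -> ctr[0]=3
Ev 5: PC=7 idx=1 pred=T actual=T -> ctr[1]=3
Ev 6: PC=7 idx=1 pred=T actual=T -> ctr[1]=3
Ev 7: PC=6 idx=0 pred=T actual=N -> ctr[0]=2
Ev 8: PC=7 idx=1 pred=T actual=T -> ctr[1]=3
Ev 9: PC=6 idx=0 pred=T actual=T -> ctr[0]=3
Ev 10: PC=7 idx=1 pred=T actual=T -> ctr[1]=3
Ev 11: PC=7 idx=1 pred=T actual=T -> ctr[1]=3
Ev 12: PC=3 idx=0 pred=T actual=T -> ctr[0]=3
Ev 13: PC=7 idx=1 pred=T actual=N -> ctr[1]=2

Answer: 3 2 3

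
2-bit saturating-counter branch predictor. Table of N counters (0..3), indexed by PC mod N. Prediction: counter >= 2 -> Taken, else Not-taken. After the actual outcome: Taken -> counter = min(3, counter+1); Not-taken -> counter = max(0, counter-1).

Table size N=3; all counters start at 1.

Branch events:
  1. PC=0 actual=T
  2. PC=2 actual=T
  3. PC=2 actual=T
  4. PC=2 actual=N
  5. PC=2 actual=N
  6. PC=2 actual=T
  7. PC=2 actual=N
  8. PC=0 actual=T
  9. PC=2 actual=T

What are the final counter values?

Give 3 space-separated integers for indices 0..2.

Ev 1: PC=0 idx=0 pred=N actual=T -> ctr[0]=2
Ev 2: PC=2 idx=2 pred=N actual=T -> ctr[2]=2
Ev 3: PC=2 idx=2 pred=T actual=T -> ctr[2]=3
Ev 4: PC=2 idx=2 pred=T actual=N -> ctr[2]=2
Ev 5: PC=2 idx=2 pred=T actual=N -> ctr[2]=1
Ev 6: PC=2 idx=2 pred=N actual=T -> ctr[2]=2
Ev 7: PC=2 idx=2 pred=T actual=N -> ctr[2]=1
Ev 8: PC=0 idx=0 pred=T actual=T -> ctr[0]=3
Ev 9: PC=2 idx=2 pred=N actual=T -> ctr[2]=2

Answer: 3 1 2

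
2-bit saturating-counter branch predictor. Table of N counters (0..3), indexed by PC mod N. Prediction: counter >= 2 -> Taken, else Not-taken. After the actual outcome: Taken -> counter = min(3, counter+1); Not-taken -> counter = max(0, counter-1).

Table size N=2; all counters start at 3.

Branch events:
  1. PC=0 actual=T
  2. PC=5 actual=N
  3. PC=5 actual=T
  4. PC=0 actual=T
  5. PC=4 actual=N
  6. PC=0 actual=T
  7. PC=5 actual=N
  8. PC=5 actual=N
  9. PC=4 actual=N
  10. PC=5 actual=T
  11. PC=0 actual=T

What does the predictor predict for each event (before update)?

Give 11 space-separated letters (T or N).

Answer: T T T T T T T T T N T

Derivation:
Ev 1: PC=0 idx=0 pred=T actual=T -> ctr[0]=3
Ev 2: PC=5 idx=1 pred=T actual=N -> ctr[1]=2
Ev 3: PC=5 idx=1 pred=T actual=T -> ctr[1]=3
Ev 4: PC=0 idx=0 pred=T actual=T -> ctr[0]=3
Ev 5: PC=4 idx=0 pred=T actual=N -> ctr[0]=2
Ev 6: PC=0 idx=0 pred=T actual=T -> ctr[0]=3
Ev 7: PC=5 idx=1 pred=T actual=N -> ctr[1]=2
Ev 8: PC=5 idx=1 pred=T actual=N -> ctr[1]=1
Ev 9: PC=4 idx=0 pred=T actual=N -> ctr[0]=2
Ev 10: PC=5 idx=1 pred=N actual=T -> ctr[1]=2
Ev 11: PC=0 idx=0 pred=T actual=T -> ctr[0]=3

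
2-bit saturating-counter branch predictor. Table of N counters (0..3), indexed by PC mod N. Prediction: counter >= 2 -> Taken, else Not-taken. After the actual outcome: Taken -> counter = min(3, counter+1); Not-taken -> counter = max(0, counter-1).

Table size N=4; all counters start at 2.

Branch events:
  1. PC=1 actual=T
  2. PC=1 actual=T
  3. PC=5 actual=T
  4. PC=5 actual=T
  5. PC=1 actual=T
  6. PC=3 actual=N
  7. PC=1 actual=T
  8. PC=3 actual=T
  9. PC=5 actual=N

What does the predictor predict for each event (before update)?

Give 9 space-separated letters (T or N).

Answer: T T T T T T T N T

Derivation:
Ev 1: PC=1 idx=1 pred=T actual=T -> ctr[1]=3
Ev 2: PC=1 idx=1 pred=T actual=T -> ctr[1]=3
Ev 3: PC=5 idx=1 pred=T actual=T -> ctr[1]=3
Ev 4: PC=5 idx=1 pred=T actual=T -> ctr[1]=3
Ev 5: PC=1 idx=1 pred=T actual=T -> ctr[1]=3
Ev 6: PC=3 idx=3 pred=T actual=N -> ctr[3]=1
Ev 7: PC=1 idx=1 pred=T actual=T -> ctr[1]=3
Ev 8: PC=3 idx=3 pred=N actual=T -> ctr[3]=2
Ev 9: PC=5 idx=1 pred=T actual=N -> ctr[1]=2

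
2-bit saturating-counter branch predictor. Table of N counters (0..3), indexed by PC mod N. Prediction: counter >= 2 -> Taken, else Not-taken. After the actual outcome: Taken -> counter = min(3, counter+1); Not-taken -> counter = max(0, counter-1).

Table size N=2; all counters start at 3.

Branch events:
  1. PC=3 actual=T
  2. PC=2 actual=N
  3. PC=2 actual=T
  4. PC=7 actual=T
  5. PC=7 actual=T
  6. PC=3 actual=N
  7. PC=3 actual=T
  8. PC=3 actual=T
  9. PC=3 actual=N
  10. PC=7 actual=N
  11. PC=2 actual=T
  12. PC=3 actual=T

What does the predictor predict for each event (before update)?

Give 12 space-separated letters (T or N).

Answer: T T T T T T T T T T T N

Derivation:
Ev 1: PC=3 idx=1 pred=T actual=T -> ctr[1]=3
Ev 2: PC=2 idx=0 pred=T actual=N -> ctr[0]=2
Ev 3: PC=2 idx=0 pred=T actual=T -> ctr[0]=3
Ev 4: PC=7 idx=1 pred=T actual=T -> ctr[1]=3
Ev 5: PC=7 idx=1 pred=T actual=T -> ctr[1]=3
Ev 6: PC=3 idx=1 pred=T actual=N -> ctr[1]=2
Ev 7: PC=3 idx=1 pred=T actual=T -> ctr[1]=3
Ev 8: PC=3 idx=1 pred=T actual=T -> ctr[1]=3
Ev 9: PC=3 idx=1 pred=T actual=N -> ctr[1]=2
Ev 10: PC=7 idx=1 pred=T actual=N -> ctr[1]=1
Ev 11: PC=2 idx=0 pred=T actual=T -> ctr[0]=3
Ev 12: PC=3 idx=1 pred=N actual=T -> ctr[1]=2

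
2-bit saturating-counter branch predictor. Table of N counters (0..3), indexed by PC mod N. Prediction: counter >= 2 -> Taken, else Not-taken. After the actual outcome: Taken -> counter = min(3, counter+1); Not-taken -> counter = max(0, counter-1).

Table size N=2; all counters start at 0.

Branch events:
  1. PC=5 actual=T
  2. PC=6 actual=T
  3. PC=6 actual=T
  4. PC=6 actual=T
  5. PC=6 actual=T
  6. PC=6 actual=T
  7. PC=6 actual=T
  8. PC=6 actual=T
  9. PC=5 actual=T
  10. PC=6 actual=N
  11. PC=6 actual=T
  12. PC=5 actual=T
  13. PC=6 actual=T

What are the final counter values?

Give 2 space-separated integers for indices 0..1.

Answer: 3 3

Derivation:
Ev 1: PC=5 idx=1 pred=N actual=T -> ctr[1]=1
Ev 2: PC=6 idx=0 pred=N actual=T -> ctr[0]=1
Ev 3: PC=6 idx=0 pred=N actual=T -> ctr[0]=2
Ev 4: PC=6 idx=0 pred=T actual=T -> ctr[0]=3
Ev 5: PC=6 idx=0 pred=T actual=T -> ctr[0]=3
Ev 6: PC=6 idx=0 pred=T actual=T -> ctr[0]=3
Ev 7: PC=6 idx=0 pred=T actual=T -> ctr[0]=3
Ev 8: PC=6 idx=0 pred=T actual=T -> ctr[0]=3
Ev 9: PC=5 idx=1 pred=N actual=T -> ctr[1]=2
Ev 10: PC=6 idx=0 pred=T actual=N -> ctr[0]=2
Ev 11: PC=6 idx=0 pred=T actual=T -> ctr[0]=3
Ev 12: PC=5 idx=1 pred=T actual=T -> ctr[1]=3
Ev 13: PC=6 idx=0 pred=T actual=T -> ctr[0]=3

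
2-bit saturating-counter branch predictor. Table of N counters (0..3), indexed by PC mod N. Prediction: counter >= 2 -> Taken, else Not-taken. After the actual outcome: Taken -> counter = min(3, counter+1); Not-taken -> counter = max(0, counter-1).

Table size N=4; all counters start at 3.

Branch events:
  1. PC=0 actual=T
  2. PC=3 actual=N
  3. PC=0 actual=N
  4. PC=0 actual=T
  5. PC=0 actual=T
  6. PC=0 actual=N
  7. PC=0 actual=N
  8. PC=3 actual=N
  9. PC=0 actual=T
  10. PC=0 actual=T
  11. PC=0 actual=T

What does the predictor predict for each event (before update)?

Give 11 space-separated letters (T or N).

Answer: T T T T T T T T N T T

Derivation:
Ev 1: PC=0 idx=0 pred=T actual=T -> ctr[0]=3
Ev 2: PC=3 idx=3 pred=T actual=N -> ctr[3]=2
Ev 3: PC=0 idx=0 pred=T actual=N -> ctr[0]=2
Ev 4: PC=0 idx=0 pred=T actual=T -> ctr[0]=3
Ev 5: PC=0 idx=0 pred=T actual=T -> ctr[0]=3
Ev 6: PC=0 idx=0 pred=T actual=N -> ctr[0]=2
Ev 7: PC=0 idx=0 pred=T actual=N -> ctr[0]=1
Ev 8: PC=3 idx=3 pred=T actual=N -> ctr[3]=1
Ev 9: PC=0 idx=0 pred=N actual=T -> ctr[0]=2
Ev 10: PC=0 idx=0 pred=T actual=T -> ctr[0]=3
Ev 11: PC=0 idx=0 pred=T actual=T -> ctr[0]=3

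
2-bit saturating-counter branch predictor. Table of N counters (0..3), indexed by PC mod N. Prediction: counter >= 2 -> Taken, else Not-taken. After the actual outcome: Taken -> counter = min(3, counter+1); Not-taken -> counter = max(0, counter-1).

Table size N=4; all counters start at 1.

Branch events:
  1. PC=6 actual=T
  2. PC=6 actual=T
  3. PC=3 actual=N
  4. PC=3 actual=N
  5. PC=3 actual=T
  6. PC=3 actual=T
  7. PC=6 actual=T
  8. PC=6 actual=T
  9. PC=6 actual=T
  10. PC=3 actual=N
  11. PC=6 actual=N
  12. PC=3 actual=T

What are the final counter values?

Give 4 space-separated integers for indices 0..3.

Ev 1: PC=6 idx=2 pred=N actual=T -> ctr[2]=2
Ev 2: PC=6 idx=2 pred=T actual=T -> ctr[2]=3
Ev 3: PC=3 idx=3 pred=N actual=N -> ctr[3]=0
Ev 4: PC=3 idx=3 pred=N actual=N -> ctr[3]=0
Ev 5: PC=3 idx=3 pred=N actual=T -> ctr[3]=1
Ev 6: PC=3 idx=3 pred=N actual=T -> ctr[3]=2
Ev 7: PC=6 idx=2 pred=T actual=T -> ctr[2]=3
Ev 8: PC=6 idx=2 pred=T actual=T -> ctr[2]=3
Ev 9: PC=6 idx=2 pred=T actual=T -> ctr[2]=3
Ev 10: PC=3 idx=3 pred=T actual=N -> ctr[3]=1
Ev 11: PC=6 idx=2 pred=T actual=N -> ctr[2]=2
Ev 12: PC=3 idx=3 pred=N actual=T -> ctr[3]=2

Answer: 1 1 2 2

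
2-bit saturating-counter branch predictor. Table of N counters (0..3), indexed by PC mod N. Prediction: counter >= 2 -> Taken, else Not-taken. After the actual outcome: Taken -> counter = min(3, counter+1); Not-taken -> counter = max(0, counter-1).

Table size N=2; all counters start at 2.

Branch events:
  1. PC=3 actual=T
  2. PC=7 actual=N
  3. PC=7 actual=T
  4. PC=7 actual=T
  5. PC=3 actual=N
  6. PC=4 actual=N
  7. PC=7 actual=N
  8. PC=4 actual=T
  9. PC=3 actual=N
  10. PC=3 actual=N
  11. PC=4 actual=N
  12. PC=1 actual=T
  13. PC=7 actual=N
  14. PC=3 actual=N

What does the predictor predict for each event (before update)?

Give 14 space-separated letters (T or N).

Answer: T T T T T T T N N N T N N N

Derivation:
Ev 1: PC=3 idx=1 pred=T actual=T -> ctr[1]=3
Ev 2: PC=7 idx=1 pred=T actual=N -> ctr[1]=2
Ev 3: PC=7 idx=1 pred=T actual=T -> ctr[1]=3
Ev 4: PC=7 idx=1 pred=T actual=T -> ctr[1]=3
Ev 5: PC=3 idx=1 pred=T actual=N -> ctr[1]=2
Ev 6: PC=4 idx=0 pred=T actual=N -> ctr[0]=1
Ev 7: PC=7 idx=1 pred=T actual=N -> ctr[1]=1
Ev 8: PC=4 idx=0 pred=N actual=T -> ctr[0]=2
Ev 9: PC=3 idx=1 pred=N actual=N -> ctr[1]=0
Ev 10: PC=3 idx=1 pred=N actual=N -> ctr[1]=0
Ev 11: PC=4 idx=0 pred=T actual=N -> ctr[0]=1
Ev 12: PC=1 idx=1 pred=N actual=T -> ctr[1]=1
Ev 13: PC=7 idx=1 pred=N actual=N -> ctr[1]=0
Ev 14: PC=3 idx=1 pred=N actual=N -> ctr[1]=0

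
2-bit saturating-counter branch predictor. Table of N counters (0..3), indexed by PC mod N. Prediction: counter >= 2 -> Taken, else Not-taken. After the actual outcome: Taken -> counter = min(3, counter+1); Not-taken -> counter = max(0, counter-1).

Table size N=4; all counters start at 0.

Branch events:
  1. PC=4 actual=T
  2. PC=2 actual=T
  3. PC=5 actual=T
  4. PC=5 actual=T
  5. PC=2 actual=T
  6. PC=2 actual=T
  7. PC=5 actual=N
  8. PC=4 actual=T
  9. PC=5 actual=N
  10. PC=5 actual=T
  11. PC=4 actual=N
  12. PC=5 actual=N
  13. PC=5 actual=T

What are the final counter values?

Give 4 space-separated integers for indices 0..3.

Answer: 1 1 3 0

Derivation:
Ev 1: PC=4 idx=0 pred=N actual=T -> ctr[0]=1
Ev 2: PC=2 idx=2 pred=N actual=T -> ctr[2]=1
Ev 3: PC=5 idx=1 pred=N actual=T -> ctr[1]=1
Ev 4: PC=5 idx=1 pred=N actual=T -> ctr[1]=2
Ev 5: PC=2 idx=2 pred=N actual=T -> ctr[2]=2
Ev 6: PC=2 idx=2 pred=T actual=T -> ctr[2]=3
Ev 7: PC=5 idx=1 pred=T actual=N -> ctr[1]=1
Ev 8: PC=4 idx=0 pred=N actual=T -> ctr[0]=2
Ev 9: PC=5 idx=1 pred=N actual=N -> ctr[1]=0
Ev 10: PC=5 idx=1 pred=N actual=T -> ctr[1]=1
Ev 11: PC=4 idx=0 pred=T actual=N -> ctr[0]=1
Ev 12: PC=5 idx=1 pred=N actual=N -> ctr[1]=0
Ev 13: PC=5 idx=1 pred=N actual=T -> ctr[1]=1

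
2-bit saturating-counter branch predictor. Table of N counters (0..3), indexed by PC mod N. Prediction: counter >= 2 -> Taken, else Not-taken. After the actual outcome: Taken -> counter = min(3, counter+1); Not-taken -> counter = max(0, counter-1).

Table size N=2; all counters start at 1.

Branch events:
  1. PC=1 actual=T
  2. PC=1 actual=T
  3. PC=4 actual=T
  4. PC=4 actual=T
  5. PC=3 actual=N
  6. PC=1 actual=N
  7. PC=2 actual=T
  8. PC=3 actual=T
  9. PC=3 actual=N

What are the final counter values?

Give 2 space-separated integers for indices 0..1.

Answer: 3 1

Derivation:
Ev 1: PC=1 idx=1 pred=N actual=T -> ctr[1]=2
Ev 2: PC=1 idx=1 pred=T actual=T -> ctr[1]=3
Ev 3: PC=4 idx=0 pred=N actual=T -> ctr[0]=2
Ev 4: PC=4 idx=0 pred=T actual=T -> ctr[0]=3
Ev 5: PC=3 idx=1 pred=T actual=N -> ctr[1]=2
Ev 6: PC=1 idx=1 pred=T actual=N -> ctr[1]=1
Ev 7: PC=2 idx=0 pred=T actual=T -> ctr[0]=3
Ev 8: PC=3 idx=1 pred=N actual=T -> ctr[1]=2
Ev 9: PC=3 idx=1 pred=T actual=N -> ctr[1]=1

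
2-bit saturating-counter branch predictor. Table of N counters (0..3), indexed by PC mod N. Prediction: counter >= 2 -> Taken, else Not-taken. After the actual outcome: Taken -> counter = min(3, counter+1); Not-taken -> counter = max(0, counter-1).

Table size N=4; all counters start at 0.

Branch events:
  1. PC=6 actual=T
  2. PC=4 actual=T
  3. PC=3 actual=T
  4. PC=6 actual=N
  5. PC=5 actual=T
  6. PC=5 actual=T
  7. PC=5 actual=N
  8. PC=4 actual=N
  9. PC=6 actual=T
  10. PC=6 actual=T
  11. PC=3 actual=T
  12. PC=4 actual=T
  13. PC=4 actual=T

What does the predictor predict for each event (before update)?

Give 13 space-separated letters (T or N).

Ev 1: PC=6 idx=2 pred=N actual=T -> ctr[2]=1
Ev 2: PC=4 idx=0 pred=N actual=T -> ctr[0]=1
Ev 3: PC=3 idx=3 pred=N actual=T -> ctr[3]=1
Ev 4: PC=6 idx=2 pred=N actual=N -> ctr[2]=0
Ev 5: PC=5 idx=1 pred=N actual=T -> ctr[1]=1
Ev 6: PC=5 idx=1 pred=N actual=T -> ctr[1]=2
Ev 7: PC=5 idx=1 pred=T actual=N -> ctr[1]=1
Ev 8: PC=4 idx=0 pred=N actual=N -> ctr[0]=0
Ev 9: PC=6 idx=2 pred=N actual=T -> ctr[2]=1
Ev 10: PC=6 idx=2 pred=N actual=T -> ctr[2]=2
Ev 11: PC=3 idx=3 pred=N actual=T -> ctr[3]=2
Ev 12: PC=4 idx=0 pred=N actual=T -> ctr[0]=1
Ev 13: PC=4 idx=0 pred=N actual=T -> ctr[0]=2

Answer: N N N N N N T N N N N N N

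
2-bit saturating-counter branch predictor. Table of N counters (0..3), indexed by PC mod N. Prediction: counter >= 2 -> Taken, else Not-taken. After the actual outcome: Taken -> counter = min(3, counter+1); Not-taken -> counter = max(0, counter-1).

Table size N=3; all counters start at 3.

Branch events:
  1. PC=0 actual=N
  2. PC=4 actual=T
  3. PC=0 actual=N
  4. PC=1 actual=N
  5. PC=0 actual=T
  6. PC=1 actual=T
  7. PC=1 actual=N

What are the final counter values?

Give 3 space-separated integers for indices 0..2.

Answer: 2 2 3

Derivation:
Ev 1: PC=0 idx=0 pred=T actual=N -> ctr[0]=2
Ev 2: PC=4 idx=1 pred=T actual=T -> ctr[1]=3
Ev 3: PC=0 idx=0 pred=T actual=N -> ctr[0]=1
Ev 4: PC=1 idx=1 pred=T actual=N -> ctr[1]=2
Ev 5: PC=0 idx=0 pred=N actual=T -> ctr[0]=2
Ev 6: PC=1 idx=1 pred=T actual=T -> ctr[1]=3
Ev 7: PC=1 idx=1 pred=T actual=N -> ctr[1]=2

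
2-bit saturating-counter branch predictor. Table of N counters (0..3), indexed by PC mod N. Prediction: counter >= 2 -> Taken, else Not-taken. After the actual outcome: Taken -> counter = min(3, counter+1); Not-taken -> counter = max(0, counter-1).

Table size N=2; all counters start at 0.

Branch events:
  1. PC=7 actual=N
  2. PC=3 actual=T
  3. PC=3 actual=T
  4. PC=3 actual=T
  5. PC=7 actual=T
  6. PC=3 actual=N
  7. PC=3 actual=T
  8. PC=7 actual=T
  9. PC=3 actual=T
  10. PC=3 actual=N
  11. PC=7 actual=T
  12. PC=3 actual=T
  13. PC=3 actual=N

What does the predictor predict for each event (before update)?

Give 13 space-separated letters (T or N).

Answer: N N N T T T T T T T T T T

Derivation:
Ev 1: PC=7 idx=1 pred=N actual=N -> ctr[1]=0
Ev 2: PC=3 idx=1 pred=N actual=T -> ctr[1]=1
Ev 3: PC=3 idx=1 pred=N actual=T -> ctr[1]=2
Ev 4: PC=3 idx=1 pred=T actual=T -> ctr[1]=3
Ev 5: PC=7 idx=1 pred=T actual=T -> ctr[1]=3
Ev 6: PC=3 idx=1 pred=T actual=N -> ctr[1]=2
Ev 7: PC=3 idx=1 pred=T actual=T -> ctr[1]=3
Ev 8: PC=7 idx=1 pred=T actual=T -> ctr[1]=3
Ev 9: PC=3 idx=1 pred=T actual=T -> ctr[1]=3
Ev 10: PC=3 idx=1 pred=T actual=N -> ctr[1]=2
Ev 11: PC=7 idx=1 pred=T actual=T -> ctr[1]=3
Ev 12: PC=3 idx=1 pred=T actual=T -> ctr[1]=3
Ev 13: PC=3 idx=1 pred=T actual=N -> ctr[1]=2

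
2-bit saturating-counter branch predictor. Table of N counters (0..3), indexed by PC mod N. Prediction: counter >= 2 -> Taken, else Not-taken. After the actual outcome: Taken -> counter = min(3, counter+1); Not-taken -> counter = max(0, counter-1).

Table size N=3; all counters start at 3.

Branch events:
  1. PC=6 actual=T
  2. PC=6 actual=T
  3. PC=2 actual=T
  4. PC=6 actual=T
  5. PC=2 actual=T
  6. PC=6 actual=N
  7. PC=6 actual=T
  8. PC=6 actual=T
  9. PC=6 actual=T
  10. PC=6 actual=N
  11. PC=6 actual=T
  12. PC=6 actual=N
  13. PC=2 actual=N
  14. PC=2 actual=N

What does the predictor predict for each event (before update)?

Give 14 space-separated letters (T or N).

Ev 1: PC=6 idx=0 pred=T actual=T -> ctr[0]=3
Ev 2: PC=6 idx=0 pred=T actual=T -> ctr[0]=3
Ev 3: PC=2 idx=2 pred=T actual=T -> ctr[2]=3
Ev 4: PC=6 idx=0 pred=T actual=T -> ctr[0]=3
Ev 5: PC=2 idx=2 pred=T actual=T -> ctr[2]=3
Ev 6: PC=6 idx=0 pred=T actual=N -> ctr[0]=2
Ev 7: PC=6 idx=0 pred=T actual=T -> ctr[0]=3
Ev 8: PC=6 idx=0 pred=T actual=T -> ctr[0]=3
Ev 9: PC=6 idx=0 pred=T actual=T -> ctr[0]=3
Ev 10: PC=6 idx=0 pred=T actual=N -> ctr[0]=2
Ev 11: PC=6 idx=0 pred=T actual=T -> ctr[0]=3
Ev 12: PC=6 idx=0 pred=T actual=N -> ctr[0]=2
Ev 13: PC=2 idx=2 pred=T actual=N -> ctr[2]=2
Ev 14: PC=2 idx=2 pred=T actual=N -> ctr[2]=1

Answer: T T T T T T T T T T T T T T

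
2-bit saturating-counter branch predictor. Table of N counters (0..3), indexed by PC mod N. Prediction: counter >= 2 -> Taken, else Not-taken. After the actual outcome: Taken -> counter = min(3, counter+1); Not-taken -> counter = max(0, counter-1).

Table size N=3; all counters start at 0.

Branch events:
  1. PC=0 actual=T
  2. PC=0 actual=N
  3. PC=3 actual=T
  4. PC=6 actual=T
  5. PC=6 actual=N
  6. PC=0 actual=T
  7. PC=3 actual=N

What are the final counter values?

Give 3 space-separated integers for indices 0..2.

Ev 1: PC=0 idx=0 pred=N actual=T -> ctr[0]=1
Ev 2: PC=0 idx=0 pred=N actual=N -> ctr[0]=0
Ev 3: PC=3 idx=0 pred=N actual=T -> ctr[0]=1
Ev 4: PC=6 idx=0 pred=N actual=T -> ctr[0]=2
Ev 5: PC=6 idx=0 pred=T actual=N -> ctr[0]=1
Ev 6: PC=0 idx=0 pred=N actual=T -> ctr[0]=2
Ev 7: PC=3 idx=0 pred=T actual=N -> ctr[0]=1

Answer: 1 0 0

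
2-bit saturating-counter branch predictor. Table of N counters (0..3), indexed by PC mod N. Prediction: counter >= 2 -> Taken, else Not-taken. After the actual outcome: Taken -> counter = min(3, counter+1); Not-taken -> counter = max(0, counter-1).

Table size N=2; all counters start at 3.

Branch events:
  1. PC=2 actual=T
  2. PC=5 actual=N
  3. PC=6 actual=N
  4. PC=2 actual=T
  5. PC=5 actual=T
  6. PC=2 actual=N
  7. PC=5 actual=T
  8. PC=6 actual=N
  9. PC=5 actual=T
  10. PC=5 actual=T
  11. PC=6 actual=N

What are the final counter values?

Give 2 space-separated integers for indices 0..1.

Ev 1: PC=2 idx=0 pred=T actual=T -> ctr[0]=3
Ev 2: PC=5 idx=1 pred=T actual=N -> ctr[1]=2
Ev 3: PC=6 idx=0 pred=T actual=N -> ctr[0]=2
Ev 4: PC=2 idx=0 pred=T actual=T -> ctr[0]=3
Ev 5: PC=5 idx=1 pred=T actual=T -> ctr[1]=3
Ev 6: PC=2 idx=0 pred=T actual=N -> ctr[0]=2
Ev 7: PC=5 idx=1 pred=T actual=T -> ctr[1]=3
Ev 8: PC=6 idx=0 pred=T actual=N -> ctr[0]=1
Ev 9: PC=5 idx=1 pred=T actual=T -> ctr[1]=3
Ev 10: PC=5 idx=1 pred=T actual=T -> ctr[1]=3
Ev 11: PC=6 idx=0 pred=N actual=N -> ctr[0]=0

Answer: 0 3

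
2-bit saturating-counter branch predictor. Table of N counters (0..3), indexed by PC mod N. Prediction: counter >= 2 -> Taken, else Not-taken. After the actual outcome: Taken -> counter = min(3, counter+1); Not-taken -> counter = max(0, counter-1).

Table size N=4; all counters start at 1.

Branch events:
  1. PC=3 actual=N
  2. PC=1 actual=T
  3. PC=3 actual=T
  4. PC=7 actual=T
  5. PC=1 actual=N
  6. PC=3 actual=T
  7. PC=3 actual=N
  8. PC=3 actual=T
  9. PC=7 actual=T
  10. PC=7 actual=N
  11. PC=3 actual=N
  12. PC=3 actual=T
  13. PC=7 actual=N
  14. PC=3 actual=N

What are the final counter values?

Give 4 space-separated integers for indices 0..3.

Answer: 1 1 1 0

Derivation:
Ev 1: PC=3 idx=3 pred=N actual=N -> ctr[3]=0
Ev 2: PC=1 idx=1 pred=N actual=T -> ctr[1]=2
Ev 3: PC=3 idx=3 pred=N actual=T -> ctr[3]=1
Ev 4: PC=7 idx=3 pred=N actual=T -> ctr[3]=2
Ev 5: PC=1 idx=1 pred=T actual=N -> ctr[1]=1
Ev 6: PC=3 idx=3 pred=T actual=T -> ctr[3]=3
Ev 7: PC=3 idx=3 pred=T actual=N -> ctr[3]=2
Ev 8: PC=3 idx=3 pred=T actual=T -> ctr[3]=3
Ev 9: PC=7 idx=3 pred=T actual=T -> ctr[3]=3
Ev 10: PC=7 idx=3 pred=T actual=N -> ctr[3]=2
Ev 11: PC=3 idx=3 pred=T actual=N -> ctr[3]=1
Ev 12: PC=3 idx=3 pred=N actual=T -> ctr[3]=2
Ev 13: PC=7 idx=3 pred=T actual=N -> ctr[3]=1
Ev 14: PC=3 idx=3 pred=N actual=N -> ctr[3]=0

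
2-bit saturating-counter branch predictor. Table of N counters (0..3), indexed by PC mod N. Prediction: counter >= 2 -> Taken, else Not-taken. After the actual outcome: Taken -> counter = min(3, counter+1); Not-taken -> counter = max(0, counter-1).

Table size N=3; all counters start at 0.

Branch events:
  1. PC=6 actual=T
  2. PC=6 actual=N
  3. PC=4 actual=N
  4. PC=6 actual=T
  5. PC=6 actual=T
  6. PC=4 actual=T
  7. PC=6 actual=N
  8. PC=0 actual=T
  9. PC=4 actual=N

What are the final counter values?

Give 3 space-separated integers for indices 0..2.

Ev 1: PC=6 idx=0 pred=N actual=T -> ctr[0]=1
Ev 2: PC=6 idx=0 pred=N actual=N -> ctr[0]=0
Ev 3: PC=4 idx=1 pred=N actual=N -> ctr[1]=0
Ev 4: PC=6 idx=0 pred=N actual=T -> ctr[0]=1
Ev 5: PC=6 idx=0 pred=N actual=T -> ctr[0]=2
Ev 6: PC=4 idx=1 pred=N actual=T -> ctr[1]=1
Ev 7: PC=6 idx=0 pred=T actual=N -> ctr[0]=1
Ev 8: PC=0 idx=0 pred=N actual=T -> ctr[0]=2
Ev 9: PC=4 idx=1 pred=N actual=N -> ctr[1]=0

Answer: 2 0 0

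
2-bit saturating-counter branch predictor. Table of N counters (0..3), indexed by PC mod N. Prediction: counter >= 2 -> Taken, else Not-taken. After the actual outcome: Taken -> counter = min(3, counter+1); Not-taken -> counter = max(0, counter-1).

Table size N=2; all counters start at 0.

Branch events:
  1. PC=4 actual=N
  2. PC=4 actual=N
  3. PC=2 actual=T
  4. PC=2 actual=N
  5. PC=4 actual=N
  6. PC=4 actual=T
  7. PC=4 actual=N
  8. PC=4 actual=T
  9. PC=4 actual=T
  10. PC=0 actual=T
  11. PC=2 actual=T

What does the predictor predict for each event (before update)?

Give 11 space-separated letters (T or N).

Ev 1: PC=4 idx=0 pred=N actual=N -> ctr[0]=0
Ev 2: PC=4 idx=0 pred=N actual=N -> ctr[0]=0
Ev 3: PC=2 idx=0 pred=N actual=T -> ctr[0]=1
Ev 4: PC=2 idx=0 pred=N actual=N -> ctr[0]=0
Ev 5: PC=4 idx=0 pred=N actual=N -> ctr[0]=0
Ev 6: PC=4 idx=0 pred=N actual=T -> ctr[0]=1
Ev 7: PC=4 idx=0 pred=N actual=N -> ctr[0]=0
Ev 8: PC=4 idx=0 pred=N actual=T -> ctr[0]=1
Ev 9: PC=4 idx=0 pred=N actual=T -> ctr[0]=2
Ev 10: PC=0 idx=0 pred=T actual=T -> ctr[0]=3
Ev 11: PC=2 idx=0 pred=T actual=T -> ctr[0]=3

Answer: N N N N N N N N N T T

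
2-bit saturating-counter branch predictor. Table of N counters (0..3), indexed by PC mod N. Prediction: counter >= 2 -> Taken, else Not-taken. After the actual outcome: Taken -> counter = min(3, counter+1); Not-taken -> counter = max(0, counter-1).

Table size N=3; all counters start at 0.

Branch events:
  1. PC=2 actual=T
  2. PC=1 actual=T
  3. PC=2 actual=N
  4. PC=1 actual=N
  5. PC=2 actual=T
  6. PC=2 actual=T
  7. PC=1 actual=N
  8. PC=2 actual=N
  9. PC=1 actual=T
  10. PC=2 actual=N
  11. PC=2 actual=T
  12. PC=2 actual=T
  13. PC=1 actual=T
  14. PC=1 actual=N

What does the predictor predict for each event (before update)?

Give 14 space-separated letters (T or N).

Ev 1: PC=2 idx=2 pred=N actual=T -> ctr[2]=1
Ev 2: PC=1 idx=1 pred=N actual=T -> ctr[1]=1
Ev 3: PC=2 idx=2 pred=N actual=N -> ctr[2]=0
Ev 4: PC=1 idx=1 pred=N actual=N -> ctr[1]=0
Ev 5: PC=2 idx=2 pred=N actual=T -> ctr[2]=1
Ev 6: PC=2 idx=2 pred=N actual=T -> ctr[2]=2
Ev 7: PC=1 idx=1 pred=N actual=N -> ctr[1]=0
Ev 8: PC=2 idx=2 pred=T actual=N -> ctr[2]=1
Ev 9: PC=1 idx=1 pred=N actual=T -> ctr[1]=1
Ev 10: PC=2 idx=2 pred=N actual=N -> ctr[2]=0
Ev 11: PC=2 idx=2 pred=N actual=T -> ctr[2]=1
Ev 12: PC=2 idx=2 pred=N actual=T -> ctr[2]=2
Ev 13: PC=1 idx=1 pred=N actual=T -> ctr[1]=2
Ev 14: PC=1 idx=1 pred=T actual=N -> ctr[1]=1

Answer: N N N N N N N T N N N N N T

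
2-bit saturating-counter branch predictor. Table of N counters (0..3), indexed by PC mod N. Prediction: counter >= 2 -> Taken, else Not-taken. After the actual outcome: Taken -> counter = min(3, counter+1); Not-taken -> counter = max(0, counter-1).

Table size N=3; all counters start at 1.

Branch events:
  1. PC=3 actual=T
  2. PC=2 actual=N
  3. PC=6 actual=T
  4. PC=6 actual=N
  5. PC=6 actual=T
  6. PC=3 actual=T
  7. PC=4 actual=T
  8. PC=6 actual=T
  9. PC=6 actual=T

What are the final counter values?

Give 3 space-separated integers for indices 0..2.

Answer: 3 2 0

Derivation:
Ev 1: PC=3 idx=0 pred=N actual=T -> ctr[0]=2
Ev 2: PC=2 idx=2 pred=N actual=N -> ctr[2]=0
Ev 3: PC=6 idx=0 pred=T actual=T -> ctr[0]=3
Ev 4: PC=6 idx=0 pred=T actual=N -> ctr[0]=2
Ev 5: PC=6 idx=0 pred=T actual=T -> ctr[0]=3
Ev 6: PC=3 idx=0 pred=T actual=T -> ctr[0]=3
Ev 7: PC=4 idx=1 pred=N actual=T -> ctr[1]=2
Ev 8: PC=6 idx=0 pred=T actual=T -> ctr[0]=3
Ev 9: PC=6 idx=0 pred=T actual=T -> ctr[0]=3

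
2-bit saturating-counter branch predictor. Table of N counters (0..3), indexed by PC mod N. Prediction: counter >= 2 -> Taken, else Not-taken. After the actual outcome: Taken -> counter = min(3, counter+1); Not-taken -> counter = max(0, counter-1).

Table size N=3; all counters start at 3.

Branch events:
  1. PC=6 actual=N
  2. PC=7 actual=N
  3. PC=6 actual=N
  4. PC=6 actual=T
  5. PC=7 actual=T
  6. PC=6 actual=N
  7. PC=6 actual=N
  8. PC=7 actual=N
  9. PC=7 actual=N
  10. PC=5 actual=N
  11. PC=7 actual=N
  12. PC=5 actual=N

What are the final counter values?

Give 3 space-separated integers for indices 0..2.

Ev 1: PC=6 idx=0 pred=T actual=N -> ctr[0]=2
Ev 2: PC=7 idx=1 pred=T actual=N -> ctr[1]=2
Ev 3: PC=6 idx=0 pred=T actual=N -> ctr[0]=1
Ev 4: PC=6 idx=0 pred=N actual=T -> ctr[0]=2
Ev 5: PC=7 idx=1 pred=T actual=T -> ctr[1]=3
Ev 6: PC=6 idx=0 pred=T actual=N -> ctr[0]=1
Ev 7: PC=6 idx=0 pred=N actual=N -> ctr[0]=0
Ev 8: PC=7 idx=1 pred=T actual=N -> ctr[1]=2
Ev 9: PC=7 idx=1 pred=T actual=N -> ctr[1]=1
Ev 10: PC=5 idx=2 pred=T actual=N -> ctr[2]=2
Ev 11: PC=7 idx=1 pred=N actual=N -> ctr[1]=0
Ev 12: PC=5 idx=2 pred=T actual=N -> ctr[2]=1

Answer: 0 0 1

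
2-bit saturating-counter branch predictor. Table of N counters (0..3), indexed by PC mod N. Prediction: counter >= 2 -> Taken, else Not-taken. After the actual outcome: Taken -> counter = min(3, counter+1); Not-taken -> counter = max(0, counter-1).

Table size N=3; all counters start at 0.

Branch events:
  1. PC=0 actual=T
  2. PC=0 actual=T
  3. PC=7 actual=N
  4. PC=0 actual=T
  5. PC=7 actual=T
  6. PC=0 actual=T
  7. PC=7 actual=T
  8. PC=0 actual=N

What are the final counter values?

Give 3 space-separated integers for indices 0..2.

Answer: 2 2 0

Derivation:
Ev 1: PC=0 idx=0 pred=N actual=T -> ctr[0]=1
Ev 2: PC=0 idx=0 pred=N actual=T -> ctr[0]=2
Ev 3: PC=7 idx=1 pred=N actual=N -> ctr[1]=0
Ev 4: PC=0 idx=0 pred=T actual=T -> ctr[0]=3
Ev 5: PC=7 idx=1 pred=N actual=T -> ctr[1]=1
Ev 6: PC=0 idx=0 pred=T actual=T -> ctr[0]=3
Ev 7: PC=7 idx=1 pred=N actual=T -> ctr[1]=2
Ev 8: PC=0 idx=0 pred=T actual=N -> ctr[0]=2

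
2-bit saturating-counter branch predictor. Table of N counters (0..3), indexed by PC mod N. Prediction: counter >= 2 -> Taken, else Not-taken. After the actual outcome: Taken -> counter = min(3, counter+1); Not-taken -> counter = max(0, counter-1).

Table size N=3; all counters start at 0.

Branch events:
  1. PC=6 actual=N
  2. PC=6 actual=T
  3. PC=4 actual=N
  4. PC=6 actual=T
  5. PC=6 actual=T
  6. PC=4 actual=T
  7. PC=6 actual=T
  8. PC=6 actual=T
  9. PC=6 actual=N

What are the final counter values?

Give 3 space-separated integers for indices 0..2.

Ev 1: PC=6 idx=0 pred=N actual=N -> ctr[0]=0
Ev 2: PC=6 idx=0 pred=N actual=T -> ctr[0]=1
Ev 3: PC=4 idx=1 pred=N actual=N -> ctr[1]=0
Ev 4: PC=6 idx=0 pred=N actual=T -> ctr[0]=2
Ev 5: PC=6 idx=0 pred=T actual=T -> ctr[0]=3
Ev 6: PC=4 idx=1 pred=N actual=T -> ctr[1]=1
Ev 7: PC=6 idx=0 pred=T actual=T -> ctr[0]=3
Ev 8: PC=6 idx=0 pred=T actual=T -> ctr[0]=3
Ev 9: PC=6 idx=0 pred=T actual=N -> ctr[0]=2

Answer: 2 1 0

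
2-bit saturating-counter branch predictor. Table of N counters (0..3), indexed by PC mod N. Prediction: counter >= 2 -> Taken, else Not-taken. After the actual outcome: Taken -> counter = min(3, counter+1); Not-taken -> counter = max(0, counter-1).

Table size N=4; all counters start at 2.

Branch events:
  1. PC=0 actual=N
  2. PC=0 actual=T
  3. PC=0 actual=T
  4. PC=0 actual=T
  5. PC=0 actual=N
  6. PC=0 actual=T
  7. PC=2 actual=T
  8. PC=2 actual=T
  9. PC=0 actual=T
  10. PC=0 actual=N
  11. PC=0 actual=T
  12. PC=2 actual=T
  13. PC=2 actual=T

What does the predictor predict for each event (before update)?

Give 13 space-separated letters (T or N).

Ev 1: PC=0 idx=0 pred=T actual=N -> ctr[0]=1
Ev 2: PC=0 idx=0 pred=N actual=T -> ctr[0]=2
Ev 3: PC=0 idx=0 pred=T actual=T -> ctr[0]=3
Ev 4: PC=0 idx=0 pred=T actual=T -> ctr[0]=3
Ev 5: PC=0 idx=0 pred=T actual=N -> ctr[0]=2
Ev 6: PC=0 idx=0 pred=T actual=T -> ctr[0]=3
Ev 7: PC=2 idx=2 pred=T actual=T -> ctr[2]=3
Ev 8: PC=2 idx=2 pred=T actual=T -> ctr[2]=3
Ev 9: PC=0 idx=0 pred=T actual=T -> ctr[0]=3
Ev 10: PC=0 idx=0 pred=T actual=N -> ctr[0]=2
Ev 11: PC=0 idx=0 pred=T actual=T -> ctr[0]=3
Ev 12: PC=2 idx=2 pred=T actual=T -> ctr[2]=3
Ev 13: PC=2 idx=2 pred=T actual=T -> ctr[2]=3

Answer: T N T T T T T T T T T T T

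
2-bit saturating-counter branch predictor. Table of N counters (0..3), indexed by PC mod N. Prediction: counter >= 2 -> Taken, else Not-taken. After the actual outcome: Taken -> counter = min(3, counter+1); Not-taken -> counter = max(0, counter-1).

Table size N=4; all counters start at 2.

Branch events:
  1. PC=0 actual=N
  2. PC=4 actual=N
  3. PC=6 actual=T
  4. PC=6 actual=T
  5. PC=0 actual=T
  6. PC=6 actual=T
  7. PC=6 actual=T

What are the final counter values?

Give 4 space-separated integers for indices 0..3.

Answer: 1 2 3 2

Derivation:
Ev 1: PC=0 idx=0 pred=T actual=N -> ctr[0]=1
Ev 2: PC=4 idx=0 pred=N actual=N -> ctr[0]=0
Ev 3: PC=6 idx=2 pred=T actual=T -> ctr[2]=3
Ev 4: PC=6 idx=2 pred=T actual=T -> ctr[2]=3
Ev 5: PC=0 idx=0 pred=N actual=T -> ctr[0]=1
Ev 6: PC=6 idx=2 pred=T actual=T -> ctr[2]=3
Ev 7: PC=6 idx=2 pred=T actual=T -> ctr[2]=3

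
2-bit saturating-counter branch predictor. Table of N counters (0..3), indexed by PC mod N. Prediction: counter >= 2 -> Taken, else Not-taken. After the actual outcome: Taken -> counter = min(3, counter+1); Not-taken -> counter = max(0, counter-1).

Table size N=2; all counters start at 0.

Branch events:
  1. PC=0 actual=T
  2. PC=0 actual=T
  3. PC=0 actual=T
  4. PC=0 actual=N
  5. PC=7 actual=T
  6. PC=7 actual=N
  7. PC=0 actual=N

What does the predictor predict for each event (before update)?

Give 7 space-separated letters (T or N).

Answer: N N T T N N T

Derivation:
Ev 1: PC=0 idx=0 pred=N actual=T -> ctr[0]=1
Ev 2: PC=0 idx=0 pred=N actual=T -> ctr[0]=2
Ev 3: PC=0 idx=0 pred=T actual=T -> ctr[0]=3
Ev 4: PC=0 idx=0 pred=T actual=N -> ctr[0]=2
Ev 5: PC=7 idx=1 pred=N actual=T -> ctr[1]=1
Ev 6: PC=7 idx=1 pred=N actual=N -> ctr[1]=0
Ev 7: PC=0 idx=0 pred=T actual=N -> ctr[0]=1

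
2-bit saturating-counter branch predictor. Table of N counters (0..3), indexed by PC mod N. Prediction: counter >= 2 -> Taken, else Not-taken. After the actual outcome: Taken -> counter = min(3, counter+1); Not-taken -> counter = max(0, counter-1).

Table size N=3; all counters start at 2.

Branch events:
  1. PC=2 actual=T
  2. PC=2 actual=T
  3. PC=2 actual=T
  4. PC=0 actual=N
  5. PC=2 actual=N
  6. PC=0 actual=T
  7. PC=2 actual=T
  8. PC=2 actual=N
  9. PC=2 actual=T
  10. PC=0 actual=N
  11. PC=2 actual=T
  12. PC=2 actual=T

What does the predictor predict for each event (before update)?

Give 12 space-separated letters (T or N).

Answer: T T T T T N T T T T T T

Derivation:
Ev 1: PC=2 idx=2 pred=T actual=T -> ctr[2]=3
Ev 2: PC=2 idx=2 pred=T actual=T -> ctr[2]=3
Ev 3: PC=2 idx=2 pred=T actual=T -> ctr[2]=3
Ev 4: PC=0 idx=0 pred=T actual=N -> ctr[0]=1
Ev 5: PC=2 idx=2 pred=T actual=N -> ctr[2]=2
Ev 6: PC=0 idx=0 pred=N actual=T -> ctr[0]=2
Ev 7: PC=2 idx=2 pred=T actual=T -> ctr[2]=3
Ev 8: PC=2 idx=2 pred=T actual=N -> ctr[2]=2
Ev 9: PC=2 idx=2 pred=T actual=T -> ctr[2]=3
Ev 10: PC=0 idx=0 pred=T actual=N -> ctr[0]=1
Ev 11: PC=2 idx=2 pred=T actual=T -> ctr[2]=3
Ev 12: PC=2 idx=2 pred=T actual=T -> ctr[2]=3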